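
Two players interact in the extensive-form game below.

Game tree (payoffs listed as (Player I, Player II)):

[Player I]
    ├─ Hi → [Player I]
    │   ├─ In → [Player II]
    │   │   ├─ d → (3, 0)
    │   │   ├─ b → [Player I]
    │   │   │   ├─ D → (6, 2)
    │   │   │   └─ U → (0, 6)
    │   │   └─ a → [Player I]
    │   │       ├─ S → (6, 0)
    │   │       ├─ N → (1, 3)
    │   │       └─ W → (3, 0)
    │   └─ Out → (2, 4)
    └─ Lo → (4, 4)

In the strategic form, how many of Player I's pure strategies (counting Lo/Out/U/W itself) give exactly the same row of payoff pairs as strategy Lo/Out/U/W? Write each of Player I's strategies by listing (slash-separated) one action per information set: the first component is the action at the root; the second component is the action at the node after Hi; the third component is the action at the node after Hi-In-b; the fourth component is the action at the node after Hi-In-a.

Row for Lo/Out/U/W (columns d, b, a): (4,4) (4,4) (4,4).
Under Lo/Out/U/W, Player I's choice at the node after Hi and at the node after Hi-In-b and at the node after Hi-In-a can never be reached regardless of what Player II does, so varying those choices leaves every outcome unchanged.
Holding the reachable choices fixed and varying the unreachable ones freely already gives 2 × 2 × 3 = 12 equivalent strategies.
No other strategy reproduces this row, so those 12 are the full class: Lo/In/D/S, Lo/In/D/N, Lo/In/D/W, Lo/In/U/S, Lo/In/U/N, Lo/In/U/W, Lo/Out/D/S, Lo/Out/D/N, Lo/Out/D/W, Lo/Out/U/S, Lo/Out/U/N, Lo/Out/U/W.

12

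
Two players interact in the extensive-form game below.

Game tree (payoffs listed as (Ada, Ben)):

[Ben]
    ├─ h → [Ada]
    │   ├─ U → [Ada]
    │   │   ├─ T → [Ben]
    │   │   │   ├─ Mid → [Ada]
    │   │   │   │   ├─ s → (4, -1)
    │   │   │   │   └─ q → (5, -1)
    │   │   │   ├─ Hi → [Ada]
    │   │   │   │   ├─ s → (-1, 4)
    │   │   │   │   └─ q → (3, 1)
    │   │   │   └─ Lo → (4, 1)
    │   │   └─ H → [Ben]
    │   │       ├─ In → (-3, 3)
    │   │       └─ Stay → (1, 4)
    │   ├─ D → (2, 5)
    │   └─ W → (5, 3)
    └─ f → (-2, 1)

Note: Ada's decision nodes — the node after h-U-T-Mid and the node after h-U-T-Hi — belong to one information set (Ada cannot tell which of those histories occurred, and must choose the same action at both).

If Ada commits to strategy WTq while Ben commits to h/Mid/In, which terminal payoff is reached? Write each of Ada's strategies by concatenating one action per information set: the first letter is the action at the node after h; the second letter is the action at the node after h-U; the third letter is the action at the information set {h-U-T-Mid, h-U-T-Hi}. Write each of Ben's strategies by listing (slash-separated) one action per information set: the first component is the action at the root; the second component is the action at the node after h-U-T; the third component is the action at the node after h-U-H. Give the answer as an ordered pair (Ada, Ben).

(5, 3)

Trace the play path from the root:
  Ben plays h
  Ada plays W at [h]
→ terminal payoff (5, 3).
(Ada's choice at the node after h-U is never reached on this path, so it doesn't affect the outcome.)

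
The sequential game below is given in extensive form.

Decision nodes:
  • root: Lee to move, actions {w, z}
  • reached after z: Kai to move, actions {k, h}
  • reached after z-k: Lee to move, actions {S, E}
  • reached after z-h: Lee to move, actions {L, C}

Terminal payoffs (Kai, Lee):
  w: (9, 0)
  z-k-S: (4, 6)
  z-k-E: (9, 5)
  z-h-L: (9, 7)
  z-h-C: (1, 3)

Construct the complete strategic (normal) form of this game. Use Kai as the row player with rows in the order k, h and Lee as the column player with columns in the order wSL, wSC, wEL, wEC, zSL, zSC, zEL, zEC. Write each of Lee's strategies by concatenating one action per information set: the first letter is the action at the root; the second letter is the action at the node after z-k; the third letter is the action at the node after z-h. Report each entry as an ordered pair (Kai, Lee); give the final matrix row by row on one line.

k: (9,0) (9,0) (9,0) (9,0) (4,6) (4,6) (9,5) (9,5) | h: (9,0) (9,0) (9,0) (9,0) (9,7) (1,3) (9,7) (1,3)

          wSL      wSC      wEL      wEC      zSL      zSC      zEL      zEC
   k    (9,0)    (9,0)    (9,0)    (9,0)    (4,6)    (4,6)    (9,5)    (9,5)
   h    (9,0)    (9,0)    (9,0)    (9,0)    (9,7)    (1,3)    (9,7)    (1,3)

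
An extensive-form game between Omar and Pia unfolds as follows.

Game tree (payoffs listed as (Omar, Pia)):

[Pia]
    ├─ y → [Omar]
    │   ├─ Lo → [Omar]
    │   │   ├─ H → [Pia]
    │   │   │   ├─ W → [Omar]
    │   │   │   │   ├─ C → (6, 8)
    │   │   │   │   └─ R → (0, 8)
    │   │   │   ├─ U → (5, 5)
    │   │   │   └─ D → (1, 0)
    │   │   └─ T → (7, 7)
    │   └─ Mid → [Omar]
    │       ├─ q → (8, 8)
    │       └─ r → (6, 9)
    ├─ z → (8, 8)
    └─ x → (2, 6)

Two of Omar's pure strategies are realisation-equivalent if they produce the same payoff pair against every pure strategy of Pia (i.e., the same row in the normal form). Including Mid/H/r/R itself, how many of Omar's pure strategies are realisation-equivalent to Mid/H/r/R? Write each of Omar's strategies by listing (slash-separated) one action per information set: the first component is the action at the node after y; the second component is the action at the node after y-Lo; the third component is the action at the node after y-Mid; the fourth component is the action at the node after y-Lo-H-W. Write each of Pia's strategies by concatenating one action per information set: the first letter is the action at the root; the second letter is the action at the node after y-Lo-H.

4

Row for Mid/H/r/R (columns yW, yU, yD, zW, zU, zD, xW, xU, xD): (6,9) (6,9) (6,9) (8,8) (8,8) (8,8) (2,6) (2,6) (2,6).
Under Mid/H/r/R, Omar's choice at the node after y-Lo and at the node after y-Lo-H-W can never be reached regardless of what Pia does, so varying those choices leaves every outcome unchanged.
Holding the reachable choices fixed and varying the unreachable ones freely already gives 2 × 2 = 4 equivalent strategies.
No other strategy reproduces this row, so those 4 are the full class: Mid/H/r/C, Mid/H/r/R, Mid/T/r/C, Mid/T/r/R.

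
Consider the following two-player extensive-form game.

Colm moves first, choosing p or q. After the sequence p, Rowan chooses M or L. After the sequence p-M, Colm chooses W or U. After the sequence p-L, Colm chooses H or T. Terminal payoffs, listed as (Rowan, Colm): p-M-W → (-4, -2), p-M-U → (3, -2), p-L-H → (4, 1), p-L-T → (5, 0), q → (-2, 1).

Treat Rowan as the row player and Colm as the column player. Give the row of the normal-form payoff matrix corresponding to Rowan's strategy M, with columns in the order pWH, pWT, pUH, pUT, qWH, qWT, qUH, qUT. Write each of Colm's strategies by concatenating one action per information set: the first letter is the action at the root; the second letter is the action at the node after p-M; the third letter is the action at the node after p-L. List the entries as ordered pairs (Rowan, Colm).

vs pWH: Colm plays p → Rowan plays M at [p] → Colm plays W at [p-M] → (-4, -2)
vs pWT: Colm plays p → Rowan plays M at [p] → Colm plays W at [p-M] → (-4, -2)
vs pUH: Colm plays p → Rowan plays M at [p] → Colm plays U at [p-M] → (3, -2)
vs pUT: Colm plays p → Rowan plays M at [p] → Colm plays U at [p-M] → (3, -2)
vs qWH: Colm plays q → (-2, 1)
vs qWT: Colm plays q → (-2, 1)
vs qUH: Colm plays q → (-2, 1)
vs qUT: Colm plays q → (-2, 1)

(-4,-2) (-4,-2) (3,-2) (3,-2) (-2,1) (-2,1) (-2,1) (-2,1)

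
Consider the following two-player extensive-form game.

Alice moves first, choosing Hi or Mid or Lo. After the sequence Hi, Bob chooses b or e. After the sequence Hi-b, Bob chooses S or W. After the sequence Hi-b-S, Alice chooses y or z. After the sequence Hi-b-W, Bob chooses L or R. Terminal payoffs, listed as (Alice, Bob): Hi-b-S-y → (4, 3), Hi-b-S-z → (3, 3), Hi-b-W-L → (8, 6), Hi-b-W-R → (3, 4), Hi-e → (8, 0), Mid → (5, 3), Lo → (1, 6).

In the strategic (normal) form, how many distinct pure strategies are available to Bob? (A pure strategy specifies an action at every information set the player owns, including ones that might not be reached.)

8

Bob owns the node after Hi with actions {b, e} — two choices.
Bob owns the node after Hi-b with actions {S, W} — two choices.
Bob owns the node after Hi-b-W with actions {L, R} — two choices.
A pure strategy fixes one action at each information set independently, so the count is the product 2 × 2 × 2 = 8.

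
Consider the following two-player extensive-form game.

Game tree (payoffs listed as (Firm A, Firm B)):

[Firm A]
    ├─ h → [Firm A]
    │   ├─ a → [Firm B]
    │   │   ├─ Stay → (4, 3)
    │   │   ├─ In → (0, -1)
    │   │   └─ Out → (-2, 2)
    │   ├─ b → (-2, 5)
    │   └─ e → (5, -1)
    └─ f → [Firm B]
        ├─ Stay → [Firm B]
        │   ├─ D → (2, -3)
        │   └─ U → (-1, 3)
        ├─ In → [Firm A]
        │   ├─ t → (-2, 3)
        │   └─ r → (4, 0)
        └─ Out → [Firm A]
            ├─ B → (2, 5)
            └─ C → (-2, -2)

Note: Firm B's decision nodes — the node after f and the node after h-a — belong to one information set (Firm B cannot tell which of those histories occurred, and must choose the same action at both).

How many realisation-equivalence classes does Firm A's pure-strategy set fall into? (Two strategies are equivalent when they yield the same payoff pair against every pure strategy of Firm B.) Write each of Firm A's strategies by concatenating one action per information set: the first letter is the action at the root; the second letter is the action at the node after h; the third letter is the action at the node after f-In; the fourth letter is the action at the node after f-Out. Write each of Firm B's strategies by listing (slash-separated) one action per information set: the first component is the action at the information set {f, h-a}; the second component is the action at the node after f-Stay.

Firm A has 24 pure strategies: hatB, hatC, harB, harC, hbtB, hbtC, hbrB, hbrC, hetB, hetC, herB, herC, fatB, fatC, farB, farC, fbtB, fbtC, fbrB, fbrC, fetB, fetC, ferB, ferC. Columns: Stay/D, Stay/U, In/D, In/U, Out/D, Out/U.
{hatB, hatC, harB, harC} → row (4,3) (4,3) (0,-1) (0,-1) (-2,2) (-2,2)
{hbtB, hbtC, hbrB, hbrC} → row (-2,5) (-2,5) (-2,5) (-2,5) (-2,5) (-2,5)
{hetB, hetC, herB, herC} → row (5,-1) (5,-1) (5,-1) (5,-1) (5,-1) (5,-1)
{fatB, fbtB, fetB} → row (2,-3) (-1,3) (-2,3) (-2,3) (2,5) (2,5)
{fatC, fbtC, fetC} → row (2,-3) (-1,3) (-2,3) (-2,3) (-2,-2) (-2,-2)
{farB, fbrB, ferB} → row (2,-3) (-1,3) (4,0) (4,0) (2,5) (2,5)
{farC, fbrC, ferC} → row (2,-3) (-1,3) (4,0) (4,0) (-2,-2) (-2,-2)
That's 7 distinct rows out of 24 strategies.

7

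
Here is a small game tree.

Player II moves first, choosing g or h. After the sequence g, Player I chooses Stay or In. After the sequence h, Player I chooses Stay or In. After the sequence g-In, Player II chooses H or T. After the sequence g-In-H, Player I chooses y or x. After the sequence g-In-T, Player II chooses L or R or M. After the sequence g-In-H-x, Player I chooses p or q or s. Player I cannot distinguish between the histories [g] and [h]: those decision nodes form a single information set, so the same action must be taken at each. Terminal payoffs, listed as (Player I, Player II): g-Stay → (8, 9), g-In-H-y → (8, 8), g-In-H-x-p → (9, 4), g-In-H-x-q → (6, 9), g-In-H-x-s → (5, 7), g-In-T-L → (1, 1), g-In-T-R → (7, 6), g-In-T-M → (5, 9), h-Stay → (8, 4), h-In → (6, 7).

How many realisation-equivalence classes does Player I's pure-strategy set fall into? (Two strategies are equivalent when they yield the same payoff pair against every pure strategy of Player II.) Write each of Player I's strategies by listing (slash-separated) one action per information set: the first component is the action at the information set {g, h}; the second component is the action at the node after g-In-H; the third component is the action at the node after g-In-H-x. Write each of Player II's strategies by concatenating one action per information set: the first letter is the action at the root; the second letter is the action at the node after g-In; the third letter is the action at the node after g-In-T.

5

Player I has 12 pure strategies: Stay/y/p, Stay/y/q, Stay/y/s, Stay/x/p, Stay/x/q, Stay/x/s, In/y/p, In/y/q, In/y/s, In/x/p, In/x/q, In/x/s. Columns: gHL, gHR, gHM, gTL, gTR, gTM, hHL, hHR, hHM, hTL, hTR, hTM.
{Stay/y/p, Stay/y/q, Stay/y/s, Stay/x/p, Stay/x/q, Stay/x/s} → row (8,9) (8,9) (8,9) (8,9) (8,9) (8,9) (8,4) (8,4) (8,4) (8,4) (8,4) (8,4)
{In/y/p, In/y/q, In/y/s} → row (8,8) (8,8) (8,8) (1,1) (7,6) (5,9) (6,7) (6,7) (6,7) (6,7) (6,7) (6,7)
{In/x/p} → row (9,4) (9,4) (9,4) (1,1) (7,6) (5,9) (6,7) (6,7) (6,7) (6,7) (6,7) (6,7)
{In/x/q} → row (6,9) (6,9) (6,9) (1,1) (7,6) (5,9) (6,7) (6,7) (6,7) (6,7) (6,7) (6,7)
{In/x/s} → row (5,7) (5,7) (5,7) (1,1) (7,6) (5,9) (6,7) (6,7) (6,7) (6,7) (6,7) (6,7)
That's 5 distinct rows out of 12 strategies.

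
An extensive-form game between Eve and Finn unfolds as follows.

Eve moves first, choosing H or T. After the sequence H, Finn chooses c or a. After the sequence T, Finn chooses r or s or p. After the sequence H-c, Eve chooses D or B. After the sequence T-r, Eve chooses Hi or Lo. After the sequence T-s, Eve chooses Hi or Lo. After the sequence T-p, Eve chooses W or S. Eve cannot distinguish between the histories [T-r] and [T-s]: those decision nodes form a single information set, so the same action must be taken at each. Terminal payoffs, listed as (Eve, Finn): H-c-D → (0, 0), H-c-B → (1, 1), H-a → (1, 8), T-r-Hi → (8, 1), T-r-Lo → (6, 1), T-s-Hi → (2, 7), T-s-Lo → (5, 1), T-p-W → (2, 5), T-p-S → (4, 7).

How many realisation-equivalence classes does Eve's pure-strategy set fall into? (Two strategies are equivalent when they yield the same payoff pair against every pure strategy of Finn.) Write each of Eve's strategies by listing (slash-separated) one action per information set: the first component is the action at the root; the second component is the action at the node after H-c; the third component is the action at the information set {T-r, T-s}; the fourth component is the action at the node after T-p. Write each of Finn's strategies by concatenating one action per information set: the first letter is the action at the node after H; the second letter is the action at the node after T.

Eve has 16 pure strategies: H/D/Hi/W, H/D/Hi/S, H/D/Lo/W, H/D/Lo/S, H/B/Hi/W, H/B/Hi/S, H/B/Lo/W, H/B/Lo/S, T/D/Hi/W, T/D/Hi/S, T/D/Lo/W, T/D/Lo/S, T/B/Hi/W, T/B/Hi/S, T/B/Lo/W, T/B/Lo/S. Columns: cr, cs, cp, ar, as, ap.
{H/D/Hi/W, H/D/Hi/S, H/D/Lo/W, H/D/Lo/S} → row (0,0) (0,0) (0,0) (1,8) (1,8) (1,8)
{H/B/Hi/W, H/B/Hi/S, H/B/Lo/W, H/B/Lo/S} → row (1,1) (1,1) (1,1) (1,8) (1,8) (1,8)
{T/D/Hi/W, T/B/Hi/W} → row (8,1) (2,7) (2,5) (8,1) (2,7) (2,5)
{T/D/Hi/S, T/B/Hi/S} → row (8,1) (2,7) (4,7) (8,1) (2,7) (4,7)
{T/D/Lo/W, T/B/Lo/W} → row (6,1) (5,1) (2,5) (6,1) (5,1) (2,5)
{T/D/Lo/S, T/B/Lo/S} → row (6,1) (5,1) (4,7) (6,1) (5,1) (4,7)
That's 6 distinct rows out of 16 strategies.

6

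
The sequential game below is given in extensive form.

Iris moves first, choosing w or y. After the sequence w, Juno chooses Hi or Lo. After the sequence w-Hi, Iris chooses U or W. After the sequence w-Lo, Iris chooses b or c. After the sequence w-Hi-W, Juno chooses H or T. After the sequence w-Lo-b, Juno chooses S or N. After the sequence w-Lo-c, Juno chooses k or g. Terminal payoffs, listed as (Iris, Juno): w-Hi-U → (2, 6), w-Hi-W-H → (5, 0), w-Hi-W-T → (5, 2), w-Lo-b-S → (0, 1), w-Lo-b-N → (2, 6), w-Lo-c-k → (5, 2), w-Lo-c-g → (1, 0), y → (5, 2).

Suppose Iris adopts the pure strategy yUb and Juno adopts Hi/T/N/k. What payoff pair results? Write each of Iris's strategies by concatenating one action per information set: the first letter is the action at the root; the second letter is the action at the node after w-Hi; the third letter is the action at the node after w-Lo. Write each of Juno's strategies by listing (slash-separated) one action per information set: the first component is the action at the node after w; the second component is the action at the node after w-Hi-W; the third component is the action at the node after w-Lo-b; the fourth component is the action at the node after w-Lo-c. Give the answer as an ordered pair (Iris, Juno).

(5, 2)

Trace the play path from the root:
  Iris plays y
→ terminal payoff (5, 2).
(Iris's choice at the node after w-Hi is never reached on this path, so it doesn't affect the outcome.)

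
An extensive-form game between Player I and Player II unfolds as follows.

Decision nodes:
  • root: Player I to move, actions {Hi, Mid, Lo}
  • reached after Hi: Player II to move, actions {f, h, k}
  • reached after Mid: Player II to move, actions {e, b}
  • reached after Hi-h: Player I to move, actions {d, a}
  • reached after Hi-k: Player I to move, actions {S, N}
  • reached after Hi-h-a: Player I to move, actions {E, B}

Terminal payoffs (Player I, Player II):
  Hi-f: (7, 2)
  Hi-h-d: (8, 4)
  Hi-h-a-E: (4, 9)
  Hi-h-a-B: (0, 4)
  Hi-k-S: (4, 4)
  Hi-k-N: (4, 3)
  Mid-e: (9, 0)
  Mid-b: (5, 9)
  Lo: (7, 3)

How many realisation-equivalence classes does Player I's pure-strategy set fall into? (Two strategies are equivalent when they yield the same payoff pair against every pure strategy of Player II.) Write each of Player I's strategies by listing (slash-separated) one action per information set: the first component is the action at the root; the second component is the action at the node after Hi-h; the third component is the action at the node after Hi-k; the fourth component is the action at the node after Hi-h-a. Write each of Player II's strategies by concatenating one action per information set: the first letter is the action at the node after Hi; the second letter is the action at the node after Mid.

Player I has 24 pure strategies: Hi/d/S/E, Hi/d/S/B, Hi/d/N/E, Hi/d/N/B, Hi/a/S/E, Hi/a/S/B, Hi/a/N/E, Hi/a/N/B, Mid/d/S/E, Mid/d/S/B, Mid/d/N/E, Mid/d/N/B, Mid/a/S/E, Mid/a/S/B, Mid/a/N/E, Mid/a/N/B, Lo/d/S/E, Lo/d/S/B, Lo/d/N/E, Lo/d/N/B, Lo/a/S/E, Lo/a/S/B, Lo/a/N/E, Lo/a/N/B. Columns: fe, fb, he, hb, ke, kb.
{Hi/d/S/E, Hi/d/S/B} → row (7,2) (7,2) (8,4) (8,4) (4,4) (4,4)
{Hi/d/N/E, Hi/d/N/B} → row (7,2) (7,2) (8,4) (8,4) (4,3) (4,3)
{Hi/a/S/E} → row (7,2) (7,2) (4,9) (4,9) (4,4) (4,4)
{Hi/a/S/B} → row (7,2) (7,2) (0,4) (0,4) (4,4) (4,4)
{Hi/a/N/E} → row (7,2) (7,2) (4,9) (4,9) (4,3) (4,3)
{Hi/a/N/B} → row (7,2) (7,2) (0,4) (0,4) (4,3) (4,3)
{Mid/d/S/E, Mid/d/S/B, Mid/d/N/E, Mid/d/N/B, Mid/a/S/E, Mid/a/S/B, Mid/a/N/E, Mid/a/N/B} → row (9,0) (5,9) (9,0) (5,9) (9,0) (5,9)
{Lo/d/S/E, Lo/d/S/B, Lo/d/N/E, Lo/d/N/B, Lo/a/S/E, Lo/a/S/B, Lo/a/N/E, Lo/a/N/B} → row (7,3) (7,3) (7,3) (7,3) (7,3) (7,3)
That's 8 distinct rows out of 24 strategies.

8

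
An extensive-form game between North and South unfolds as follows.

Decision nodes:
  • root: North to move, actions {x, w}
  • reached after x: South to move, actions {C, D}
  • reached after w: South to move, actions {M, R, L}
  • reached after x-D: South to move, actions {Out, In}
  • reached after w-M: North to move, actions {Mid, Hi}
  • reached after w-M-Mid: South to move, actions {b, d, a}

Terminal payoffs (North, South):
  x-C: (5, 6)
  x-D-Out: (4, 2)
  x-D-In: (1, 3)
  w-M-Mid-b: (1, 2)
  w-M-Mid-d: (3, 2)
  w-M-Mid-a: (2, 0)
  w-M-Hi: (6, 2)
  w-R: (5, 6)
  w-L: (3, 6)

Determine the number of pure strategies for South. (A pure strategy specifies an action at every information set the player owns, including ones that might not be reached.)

36

South owns the node after x with actions {C, D} — two choices.
South owns the node after w with actions {M, R, L} — three choices.
South owns the node after x-D with actions {Out, In} — two choices.
South owns the node after w-M-Mid with actions {b, d, a} — three choices.
A pure strategy fixes one action at each information set independently, so the count is the product 2 × 3 × 2 × 3 = 36.
(For reference, North has 4 pure strategies, giving a 36×4 normal-form matrix.)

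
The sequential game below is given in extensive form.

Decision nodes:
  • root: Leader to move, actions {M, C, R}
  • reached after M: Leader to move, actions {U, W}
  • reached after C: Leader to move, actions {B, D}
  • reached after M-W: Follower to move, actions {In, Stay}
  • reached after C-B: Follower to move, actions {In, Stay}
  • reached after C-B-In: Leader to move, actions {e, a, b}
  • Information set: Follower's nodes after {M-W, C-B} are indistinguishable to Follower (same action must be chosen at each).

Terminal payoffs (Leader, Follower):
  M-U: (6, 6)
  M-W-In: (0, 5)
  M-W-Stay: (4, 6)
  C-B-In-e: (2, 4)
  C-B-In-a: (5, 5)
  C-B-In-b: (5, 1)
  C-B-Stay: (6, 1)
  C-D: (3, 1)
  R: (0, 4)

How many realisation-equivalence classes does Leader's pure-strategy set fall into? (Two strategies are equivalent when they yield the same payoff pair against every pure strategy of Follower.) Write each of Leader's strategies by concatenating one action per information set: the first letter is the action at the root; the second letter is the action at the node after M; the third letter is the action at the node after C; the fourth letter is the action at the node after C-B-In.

Leader has 36 pure strategies: MUBe, MUBa, MUBb, MUDe, MUDa, MUDb, MWBe, MWBa, MWBb, MWDe, MWDa, MWDb, CUBe, CUBa, CUBb, CUDe, CUDa, CUDb, CWBe, CWBa, CWBb, CWDe, CWDa, CWDb, RUBe, RUBa, RUBb, RUDe, RUDa, RUDb, RWBe, RWBa, RWBb, RWDe, RWDa, RWDb. Columns: In, Stay.
{MUBe, MUBa, MUBb, MUDe, MUDa, MUDb} → row (6,6) (6,6)
{MWBe, MWBa, MWBb, MWDe, MWDa, MWDb} → row (0,5) (4,6)
{CUBe, CWBe} → row (2,4) (6,1)
{CUBa, CWBa} → row (5,5) (6,1)
{CUBb, CWBb} → row (5,1) (6,1)
{CUDe, CUDa, CUDb, CWDe, CWDa, CWDb} → row (3,1) (3,1)
{RUBe, RUBa, RUBb, RUDe, RUDa, RUDb, RWBe, RWBa, RWBb, RWDe, RWDa, RWDb} → row (0,4) (0,4)
That's 7 distinct rows out of 36 strategies.

7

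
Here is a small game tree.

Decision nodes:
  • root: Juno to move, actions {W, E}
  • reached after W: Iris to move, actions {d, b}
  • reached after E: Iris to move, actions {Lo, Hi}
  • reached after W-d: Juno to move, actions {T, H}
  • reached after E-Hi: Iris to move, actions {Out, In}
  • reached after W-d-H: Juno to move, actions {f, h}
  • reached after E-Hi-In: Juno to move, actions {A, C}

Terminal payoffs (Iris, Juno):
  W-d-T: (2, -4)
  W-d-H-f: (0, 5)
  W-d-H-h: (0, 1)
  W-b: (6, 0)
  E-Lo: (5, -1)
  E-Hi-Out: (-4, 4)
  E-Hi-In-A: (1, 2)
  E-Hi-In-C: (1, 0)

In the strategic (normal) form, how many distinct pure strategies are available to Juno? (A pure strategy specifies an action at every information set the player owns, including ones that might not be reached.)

Juno owns the root with actions {W, E} — two choices.
Juno owns the node after W-d with actions {T, H} — two choices.
Juno owns the node after W-d-H with actions {f, h} — two choices.
Juno owns the node after E-Hi-In with actions {A, C} — two choices.
A pure strategy fixes one action at each information set independently, so the count is the product 2 × 2 × 2 × 2 = 16.

16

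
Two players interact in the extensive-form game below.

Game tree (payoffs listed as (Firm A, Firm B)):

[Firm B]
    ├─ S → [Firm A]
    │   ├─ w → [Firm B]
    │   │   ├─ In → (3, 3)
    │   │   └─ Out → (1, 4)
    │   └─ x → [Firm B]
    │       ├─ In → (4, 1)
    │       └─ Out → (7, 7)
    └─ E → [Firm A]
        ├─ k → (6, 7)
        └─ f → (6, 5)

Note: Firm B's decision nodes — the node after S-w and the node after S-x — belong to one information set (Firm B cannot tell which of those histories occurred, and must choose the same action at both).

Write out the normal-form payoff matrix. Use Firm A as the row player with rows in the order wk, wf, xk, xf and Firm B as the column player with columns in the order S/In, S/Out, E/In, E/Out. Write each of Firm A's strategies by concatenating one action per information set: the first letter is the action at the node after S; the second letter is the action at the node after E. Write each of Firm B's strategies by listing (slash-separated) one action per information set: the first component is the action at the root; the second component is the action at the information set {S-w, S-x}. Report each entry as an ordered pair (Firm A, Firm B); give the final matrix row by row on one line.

wk: (3,3) (1,4) (6,7) (6,7) | wf: (3,3) (1,4) (6,5) (6,5) | xk: (4,1) (7,7) (6,7) (6,7) | xf: (4,1) (7,7) (6,5) (6,5)

         S/In    S/Out     E/In    E/Out
  wk    (3,3)    (1,4)    (6,7)    (6,7)
  wf    (3,3)    (1,4)    (6,5)    (6,5)
  xk    (4,1)    (7,7)    (6,7)    (6,7)
  xf    (4,1)    (7,7)    (6,5)    (6,5)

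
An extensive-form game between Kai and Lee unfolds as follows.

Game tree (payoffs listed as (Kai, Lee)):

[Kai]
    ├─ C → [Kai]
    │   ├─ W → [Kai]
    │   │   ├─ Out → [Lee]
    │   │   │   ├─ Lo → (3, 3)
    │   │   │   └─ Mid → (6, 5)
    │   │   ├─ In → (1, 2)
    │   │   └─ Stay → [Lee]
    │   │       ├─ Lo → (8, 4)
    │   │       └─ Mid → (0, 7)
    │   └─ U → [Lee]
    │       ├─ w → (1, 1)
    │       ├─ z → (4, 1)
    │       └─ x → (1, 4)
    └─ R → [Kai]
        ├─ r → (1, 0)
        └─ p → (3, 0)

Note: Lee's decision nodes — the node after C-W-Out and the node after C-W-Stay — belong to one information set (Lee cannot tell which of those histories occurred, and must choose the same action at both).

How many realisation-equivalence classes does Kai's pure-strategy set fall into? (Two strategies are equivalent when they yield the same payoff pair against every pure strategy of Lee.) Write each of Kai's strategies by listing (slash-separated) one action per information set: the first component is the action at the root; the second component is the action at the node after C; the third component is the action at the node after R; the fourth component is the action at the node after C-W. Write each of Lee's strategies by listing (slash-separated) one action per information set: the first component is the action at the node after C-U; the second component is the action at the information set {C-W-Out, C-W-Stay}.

6

Kai has 24 pure strategies: C/W/r/Out, C/W/r/In, C/W/r/Stay, C/W/p/Out, C/W/p/In, C/W/p/Stay, C/U/r/Out, C/U/r/In, C/U/r/Stay, C/U/p/Out, C/U/p/In, C/U/p/Stay, R/W/r/Out, R/W/r/In, R/W/r/Stay, R/W/p/Out, R/W/p/In, R/W/p/Stay, R/U/r/Out, R/U/r/In, R/U/r/Stay, R/U/p/Out, R/U/p/In, R/U/p/Stay. Columns: w/Lo, w/Mid, z/Lo, z/Mid, x/Lo, x/Mid.
{C/W/r/Out, C/W/p/Out} → row (3,3) (6,5) (3,3) (6,5) (3,3) (6,5)
{C/W/r/In, C/W/p/In} → row (1,2) (1,2) (1,2) (1,2) (1,2) (1,2)
{C/W/r/Stay, C/W/p/Stay} → row (8,4) (0,7) (8,4) (0,7) (8,4) (0,7)
{C/U/r/Out, C/U/r/In, C/U/r/Stay, C/U/p/Out, C/U/p/In, C/U/p/Stay} → row (1,1) (1,1) (4,1) (4,1) (1,4) (1,4)
{R/W/r/Out, R/W/r/In, R/W/r/Stay, R/U/r/Out, R/U/r/In, R/U/r/Stay} → row (1,0) (1,0) (1,0) (1,0) (1,0) (1,0)
{R/W/p/Out, R/W/p/In, R/W/p/Stay, R/U/p/Out, R/U/p/In, R/U/p/Stay} → row (3,0) (3,0) (3,0) (3,0) (3,0) (3,0)
That's 6 distinct rows out of 24 strategies.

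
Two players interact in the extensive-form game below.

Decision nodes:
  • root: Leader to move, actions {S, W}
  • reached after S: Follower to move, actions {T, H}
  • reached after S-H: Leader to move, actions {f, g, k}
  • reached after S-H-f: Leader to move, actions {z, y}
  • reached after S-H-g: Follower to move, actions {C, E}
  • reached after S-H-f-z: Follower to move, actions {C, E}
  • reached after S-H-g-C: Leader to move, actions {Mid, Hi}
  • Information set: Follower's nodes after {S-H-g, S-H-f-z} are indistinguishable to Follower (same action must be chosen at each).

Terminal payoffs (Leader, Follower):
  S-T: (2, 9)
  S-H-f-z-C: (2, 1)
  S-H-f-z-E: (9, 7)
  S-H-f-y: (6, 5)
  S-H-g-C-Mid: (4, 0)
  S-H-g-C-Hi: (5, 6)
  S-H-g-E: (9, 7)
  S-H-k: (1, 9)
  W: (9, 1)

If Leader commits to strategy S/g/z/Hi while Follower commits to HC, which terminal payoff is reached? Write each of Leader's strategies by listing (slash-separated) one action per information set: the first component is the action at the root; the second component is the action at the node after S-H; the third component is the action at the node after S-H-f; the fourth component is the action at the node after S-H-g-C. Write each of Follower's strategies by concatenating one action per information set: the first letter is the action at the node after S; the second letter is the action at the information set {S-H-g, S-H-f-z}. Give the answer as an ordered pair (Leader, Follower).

(5, 6)

Trace the play path from the root:
  Leader plays S
  Follower plays H at [S]
  Leader plays g at [S-H]
  Follower plays C at [S-H-g]
  Leader plays Hi at [S-H-g-C]
→ terminal payoff (5, 6).
(Leader's choice at the node after S-H-f is never reached on this path, so it doesn't affect the outcome.)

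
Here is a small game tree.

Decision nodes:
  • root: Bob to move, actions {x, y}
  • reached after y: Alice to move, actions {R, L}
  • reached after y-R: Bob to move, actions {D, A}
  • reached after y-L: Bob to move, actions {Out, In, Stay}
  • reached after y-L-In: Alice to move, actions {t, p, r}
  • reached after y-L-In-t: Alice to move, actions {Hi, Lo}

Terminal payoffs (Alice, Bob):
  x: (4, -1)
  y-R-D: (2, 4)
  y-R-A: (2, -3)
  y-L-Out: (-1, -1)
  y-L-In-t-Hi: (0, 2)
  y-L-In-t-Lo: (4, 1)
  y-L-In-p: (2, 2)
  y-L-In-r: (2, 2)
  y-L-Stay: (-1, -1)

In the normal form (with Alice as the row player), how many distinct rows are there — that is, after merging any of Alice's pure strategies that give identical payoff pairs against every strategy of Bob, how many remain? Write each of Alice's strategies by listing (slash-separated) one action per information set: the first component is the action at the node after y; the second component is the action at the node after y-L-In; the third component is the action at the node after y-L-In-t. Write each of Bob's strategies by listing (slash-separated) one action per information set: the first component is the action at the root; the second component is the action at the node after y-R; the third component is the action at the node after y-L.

Alice has 12 pure strategies: R/t/Hi, R/t/Lo, R/p/Hi, R/p/Lo, R/r/Hi, R/r/Lo, L/t/Hi, L/t/Lo, L/p/Hi, L/p/Lo, L/r/Hi, L/r/Lo. Columns: x/D/Out, x/D/In, x/D/Stay, x/A/Out, x/A/In, x/A/Stay, y/D/Out, y/D/In, y/D/Stay, y/A/Out, y/A/In, y/A/Stay.
{R/t/Hi, R/t/Lo, R/p/Hi, R/p/Lo, R/r/Hi, R/r/Lo} → row (4,-1) (4,-1) (4,-1) (4,-1) (4,-1) (4,-1) (2,4) (2,4) (2,4) (2,-3) (2,-3) (2,-3)
{L/t/Hi} → row (4,-1) (4,-1) (4,-1) (4,-1) (4,-1) (4,-1) (-1,-1) (0,2) (-1,-1) (-1,-1) (0,2) (-1,-1)
{L/t/Lo} → row (4,-1) (4,-1) (4,-1) (4,-1) (4,-1) (4,-1) (-1,-1) (4,1) (-1,-1) (-1,-1) (4,1) (-1,-1)
{L/p/Hi, L/p/Lo, L/r/Hi, L/r/Lo} → row (4,-1) (4,-1) (4,-1) (4,-1) (4,-1) (4,-1) (-1,-1) (2,2) (-1,-1) (-1,-1) (2,2) (-1,-1)
That's 4 distinct rows out of 12 strategies.

4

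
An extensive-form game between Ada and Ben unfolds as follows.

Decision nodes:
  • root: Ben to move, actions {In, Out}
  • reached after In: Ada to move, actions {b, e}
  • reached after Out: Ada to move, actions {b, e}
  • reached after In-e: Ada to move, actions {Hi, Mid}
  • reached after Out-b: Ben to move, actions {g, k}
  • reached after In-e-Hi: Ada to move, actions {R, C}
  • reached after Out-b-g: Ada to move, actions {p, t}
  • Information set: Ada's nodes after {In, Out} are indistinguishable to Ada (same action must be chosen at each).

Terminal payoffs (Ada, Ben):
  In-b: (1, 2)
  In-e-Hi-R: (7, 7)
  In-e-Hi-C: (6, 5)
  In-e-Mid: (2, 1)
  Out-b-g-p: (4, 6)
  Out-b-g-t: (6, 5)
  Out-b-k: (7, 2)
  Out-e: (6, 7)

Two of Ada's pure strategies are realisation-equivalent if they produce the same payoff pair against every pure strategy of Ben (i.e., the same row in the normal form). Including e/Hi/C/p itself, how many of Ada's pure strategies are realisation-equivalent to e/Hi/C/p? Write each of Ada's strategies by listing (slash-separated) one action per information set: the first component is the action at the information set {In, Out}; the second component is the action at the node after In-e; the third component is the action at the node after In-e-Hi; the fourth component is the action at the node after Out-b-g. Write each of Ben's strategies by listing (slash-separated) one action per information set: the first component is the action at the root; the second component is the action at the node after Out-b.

2

Row for e/Hi/C/p (columns In/g, In/k, Out/g, Out/k): (6,5) (6,5) (6,7) (6,7).
Under e/Hi/C/p, Ada's choice at the node after Out-b-g can never be reached regardless of what Ben does, so varying those choices leaves every outcome unchanged.
Holding the reachable choices fixed and varying the unreachable one freely already gives 2 equivalent strategies.
No other strategy reproduces this row, so those 2 are the full class: e/Hi/C/p, e/Hi/C/t.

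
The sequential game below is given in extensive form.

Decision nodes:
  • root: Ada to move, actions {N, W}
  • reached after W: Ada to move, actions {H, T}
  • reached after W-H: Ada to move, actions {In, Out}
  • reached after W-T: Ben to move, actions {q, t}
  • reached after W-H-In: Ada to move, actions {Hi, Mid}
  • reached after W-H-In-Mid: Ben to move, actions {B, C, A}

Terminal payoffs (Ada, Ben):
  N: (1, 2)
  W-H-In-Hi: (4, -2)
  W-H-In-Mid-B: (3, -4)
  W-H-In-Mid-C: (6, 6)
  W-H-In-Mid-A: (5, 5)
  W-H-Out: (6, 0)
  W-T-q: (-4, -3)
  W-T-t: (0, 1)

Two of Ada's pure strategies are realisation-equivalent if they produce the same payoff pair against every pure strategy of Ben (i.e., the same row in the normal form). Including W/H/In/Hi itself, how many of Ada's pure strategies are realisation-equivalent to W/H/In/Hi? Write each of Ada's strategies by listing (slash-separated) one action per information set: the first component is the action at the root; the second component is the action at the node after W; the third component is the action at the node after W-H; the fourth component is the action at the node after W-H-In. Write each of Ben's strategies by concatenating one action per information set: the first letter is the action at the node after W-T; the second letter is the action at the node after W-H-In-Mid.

1

Row for W/H/In/Hi (columns qB, qC, qA, tB, tC, tA): (4,-2) (4,-2) (4,-2) (4,-2) (4,-2) (4,-2).
Every one of Ada's information sets is on the play path for some reply by Ben when Ada follows W/H/In/Hi.
Changing the action at any of them therefore changes at least one column, so only W/H/In/Hi itself gives this row.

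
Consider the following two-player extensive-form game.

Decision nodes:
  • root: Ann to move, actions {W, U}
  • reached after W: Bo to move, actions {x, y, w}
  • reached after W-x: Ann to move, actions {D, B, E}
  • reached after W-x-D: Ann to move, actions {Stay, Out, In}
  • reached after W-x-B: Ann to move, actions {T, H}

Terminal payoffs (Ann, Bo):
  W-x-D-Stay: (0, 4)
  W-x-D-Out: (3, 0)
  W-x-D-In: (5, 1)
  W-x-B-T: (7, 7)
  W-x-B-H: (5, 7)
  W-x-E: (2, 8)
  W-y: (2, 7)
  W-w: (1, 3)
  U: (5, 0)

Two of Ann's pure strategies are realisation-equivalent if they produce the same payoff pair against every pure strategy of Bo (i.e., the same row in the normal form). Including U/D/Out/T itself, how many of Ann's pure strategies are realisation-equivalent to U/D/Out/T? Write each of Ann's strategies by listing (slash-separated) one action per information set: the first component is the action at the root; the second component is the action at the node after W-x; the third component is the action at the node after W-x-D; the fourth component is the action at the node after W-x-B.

Row for U/D/Out/T (columns x, y, w): (5,0) (5,0) (5,0).
Under U/D/Out/T, Ann's choice at the node after W-x and at the node after W-x-D and at the node after W-x-B can never be reached regardless of what Bo does, so varying those choices leaves every outcome unchanged.
Holding the reachable choices fixed and varying the unreachable ones freely already gives 3 × 3 × 2 = 18 equivalent strategies.
No other strategy reproduces this row, so those 18 are the full class: U/D/Stay/T, U/D/Stay/H, U/D/Out/T, U/D/Out/H, U/D/In/T, U/D/In/H, U/B/Stay/T, U/B/Stay/H, U/B/Out/T, U/B/Out/H, U/B/In/T, U/B/In/H, U/E/Stay/T, U/E/Stay/H, U/E/Out/T, U/E/Out/H, U/E/In/T, U/E/In/H.

18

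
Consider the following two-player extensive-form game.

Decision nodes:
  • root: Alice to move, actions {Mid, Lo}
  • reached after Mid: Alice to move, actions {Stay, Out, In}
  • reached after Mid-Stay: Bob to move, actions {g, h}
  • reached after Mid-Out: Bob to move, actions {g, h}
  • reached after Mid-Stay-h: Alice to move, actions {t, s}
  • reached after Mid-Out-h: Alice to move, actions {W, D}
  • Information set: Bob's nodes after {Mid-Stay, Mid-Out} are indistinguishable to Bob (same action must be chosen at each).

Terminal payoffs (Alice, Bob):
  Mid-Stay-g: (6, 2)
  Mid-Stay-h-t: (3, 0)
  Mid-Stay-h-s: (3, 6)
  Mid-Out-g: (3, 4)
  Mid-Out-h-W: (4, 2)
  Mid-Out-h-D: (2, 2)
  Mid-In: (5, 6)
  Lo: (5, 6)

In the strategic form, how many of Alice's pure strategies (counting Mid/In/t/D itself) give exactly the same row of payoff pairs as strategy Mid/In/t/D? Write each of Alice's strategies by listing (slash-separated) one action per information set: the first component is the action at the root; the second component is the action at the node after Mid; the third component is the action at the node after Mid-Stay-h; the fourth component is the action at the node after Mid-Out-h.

16

Row for Mid/In/t/D (columns g, h): (5,6) (5,6).
Under Mid/In/t/D, Alice's choice at the node after Mid-Stay-h and at the node after Mid-Out-h can never be reached regardless of what Bob does, so varying those choices leaves every outcome unchanged.
Holding the reachable choices fixed and varying the unreachable ones freely already gives 2 × 2 = 4 equivalent strategies.
Checking the remaining rows, Lo/Stay/t/W, Lo/Stay/t/D, Lo/Stay/s/W, Lo/Stay/s/D, Lo/Out/t/W, Lo/Out/t/D, Lo/Out/s/W, Lo/Out/s/D, Lo/In/t/W, Lo/In/t/D, Lo/In/s/W, Lo/In/s/D also happen to give the same payoffs in every column, bringing the total to 16: Mid/In/t/W, Mid/In/t/D, Mid/In/s/W, Mid/In/s/D, Lo/Stay/t/W, Lo/Stay/t/D, Lo/Stay/s/W, Lo/Stay/s/D, Lo/Out/t/W, Lo/Out/t/D, Lo/Out/s/W, Lo/Out/s/D, Lo/In/t/W, Lo/In/t/D, Lo/In/s/W, Lo/In/s/D.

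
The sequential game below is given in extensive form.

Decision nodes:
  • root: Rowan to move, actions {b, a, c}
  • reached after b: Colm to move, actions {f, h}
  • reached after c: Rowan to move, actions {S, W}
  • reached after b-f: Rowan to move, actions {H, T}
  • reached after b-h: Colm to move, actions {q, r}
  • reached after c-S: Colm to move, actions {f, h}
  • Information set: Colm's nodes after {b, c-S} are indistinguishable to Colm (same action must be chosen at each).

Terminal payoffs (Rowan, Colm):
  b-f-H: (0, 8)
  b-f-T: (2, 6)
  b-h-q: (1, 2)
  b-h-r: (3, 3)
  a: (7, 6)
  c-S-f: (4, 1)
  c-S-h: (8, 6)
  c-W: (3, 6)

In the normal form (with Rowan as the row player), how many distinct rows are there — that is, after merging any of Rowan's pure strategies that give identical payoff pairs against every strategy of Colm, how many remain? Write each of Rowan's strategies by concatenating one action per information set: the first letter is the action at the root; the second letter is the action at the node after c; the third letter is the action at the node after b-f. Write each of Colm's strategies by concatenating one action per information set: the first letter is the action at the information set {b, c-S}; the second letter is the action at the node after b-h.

5

Rowan has 12 pure strategies: bSH, bST, bWH, bWT, aSH, aST, aWH, aWT, cSH, cST, cWH, cWT. Columns: fq, fr, hq, hr.
{bSH, bWH} → row (0,8) (0,8) (1,2) (3,3)
{bST, bWT} → row (2,6) (2,6) (1,2) (3,3)
{aSH, aST, aWH, aWT} → row (7,6) (7,6) (7,6) (7,6)
{cSH, cST} → row (4,1) (4,1) (8,6) (8,6)
{cWH, cWT} → row (3,6) (3,6) (3,6) (3,6)
That's 5 distinct rows out of 12 strategies.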